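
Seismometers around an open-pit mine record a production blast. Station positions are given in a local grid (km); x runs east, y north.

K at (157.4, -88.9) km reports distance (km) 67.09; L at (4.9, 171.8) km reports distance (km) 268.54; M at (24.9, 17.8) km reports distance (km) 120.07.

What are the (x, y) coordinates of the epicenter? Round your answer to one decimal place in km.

Circle about each station: (x − 157.4)² + (y + 88.9)² = 67.09²; (x − 4.9)² + (y − 171.8)² = 268.54²; (x − 24.9)² + (y − 17.8)² = 120.07².
Subtracting the K equation from the L and M equations removes the quadratic terms:
-305.0 x + 521.4 y = -70751.38
-265.0 x + 213.4 y = -41656.86
Solving the 2×2 system: x ≈ 90.6, y ≈ -82.7 km.
Check against K (with the unrounded x, y): √((x − 157.4)²+(y + 88.9)²) = 67.09 ≈ 67.09 km. ✓

x ≈ 90.6 km, y ≈ -82.7 km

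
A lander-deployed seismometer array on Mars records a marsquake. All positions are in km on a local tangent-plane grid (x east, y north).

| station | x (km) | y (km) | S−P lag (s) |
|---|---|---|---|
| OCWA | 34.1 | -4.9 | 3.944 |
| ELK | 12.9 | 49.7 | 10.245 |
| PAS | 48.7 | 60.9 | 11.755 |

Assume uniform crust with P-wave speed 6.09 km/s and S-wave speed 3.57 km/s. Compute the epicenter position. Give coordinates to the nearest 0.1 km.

Distance from S−P lag: d = Δt · v_P v_S / (v_P − v_S) = Δt · (6.09·3.57)/(6.09−3.57) ≈ 8.6275·Δt.
So d_OCWA = 34.03, d_ELK = 88.39, d_PAS = 101.42 km.
Circle about each station: (x − 34.1)² + (y + 4.9)² = 34.03²; (x − 12.9)² + (y − 49.7)² = 88.39²; (x − 48.7)² + (y − 60.9)² = 101.42².
Subtracting the OCWA equation from the ELK and PAS equations removes the quadratic terms:
-42.4 x + 109.2 y = -5205.07
29.2 x + 131.6 y = -4234.30
Solving the 2×2 system: x ≈ 25.4, y ≈ -37.8 km.
Check against OCWA (with the unrounded x, y): √((x − 34.1)²+(y + 4.9)²) = 34.04 ≈ 34.03 km. ✓

(25.4, -37.8)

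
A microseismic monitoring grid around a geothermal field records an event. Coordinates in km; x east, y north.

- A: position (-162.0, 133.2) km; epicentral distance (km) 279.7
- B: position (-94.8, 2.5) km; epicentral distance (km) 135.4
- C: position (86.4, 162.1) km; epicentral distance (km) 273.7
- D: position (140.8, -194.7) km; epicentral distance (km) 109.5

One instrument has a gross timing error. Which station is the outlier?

D

Solve using three stations at a time. Using A, B, C (subtract circle equations pairwise → linear system) gives (x, y) ≈ (-2.7, -96.7).
Distances from that point to each station vs reported:
  A: calculated 279.7 vs reported 279.7 → residual 0.0 km
  B: calculated 135.3 vs reported 135.4 → residual 0.1 km
  C: calculated 273.7 vs reported 273.7 → residual 0.0 km
  D: calculated 173.8 vs reported 109.5 → residual 64.3 km
A, B, C are mutually consistent (residuals ≈ 0); D is off by 64.3 km.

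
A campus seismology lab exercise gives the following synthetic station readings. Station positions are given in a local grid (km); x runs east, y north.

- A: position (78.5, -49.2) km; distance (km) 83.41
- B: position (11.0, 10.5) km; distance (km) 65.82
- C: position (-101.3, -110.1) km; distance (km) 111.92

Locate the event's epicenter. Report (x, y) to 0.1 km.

Circle about each station: (x − 78.5)² + (y + 49.2)² = 83.41²; (x − 11.0)² + (y − 10.5)² = 65.82²; (x + 101.3)² + (y + 110.1)² = 111.92².
Subtracting pairs of circle equations eliminates x²+y² and gives linear equations (the radical axes):
-135.0 x + 119.4 y = -5726.68
-359.6 x − 121.8 y = 8231.95
Solving the 2×2 system: x ≈ -4.8, y ≈ -53.4 km.
Check against A (with the unrounded x, y): √((x − 78.5)²+(y + 49.2)²) = 83.41 ≈ 83.41 km. ✓

x ≈ -4.8 km, y ≈ -53.4 km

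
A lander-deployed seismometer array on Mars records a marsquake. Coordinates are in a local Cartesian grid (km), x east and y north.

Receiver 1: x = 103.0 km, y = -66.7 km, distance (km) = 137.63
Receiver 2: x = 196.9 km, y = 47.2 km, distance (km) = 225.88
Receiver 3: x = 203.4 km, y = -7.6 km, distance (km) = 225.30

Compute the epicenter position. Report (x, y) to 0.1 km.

(-21.9, -8.9)

Circle about each station: (x − 103.0)² + (y + 66.7)² = 137.63²; (x − 196.9)² + (y − 47.2)² = 225.88²; (x − 203.4)² + (y + 7.6)² = 225.30².
Subtracting pairs of circle equations eliminates x²+y² and gives linear equations (the radical axes):
187.8 x + 227.8 y = -6140.20
200.8 x + 118.2 y = -5446.64
Solving the 2×2 system: x ≈ -21.9, y ≈ -8.9 km.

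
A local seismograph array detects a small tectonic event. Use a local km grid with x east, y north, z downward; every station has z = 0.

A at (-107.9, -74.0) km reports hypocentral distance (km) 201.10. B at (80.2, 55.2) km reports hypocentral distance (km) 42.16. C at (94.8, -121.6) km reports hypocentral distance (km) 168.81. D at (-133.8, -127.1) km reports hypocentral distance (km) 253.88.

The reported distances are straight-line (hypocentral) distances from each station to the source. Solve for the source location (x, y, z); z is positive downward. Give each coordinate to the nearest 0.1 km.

(55.2, 39.7, 30.2)

Each station gives a sphere (x−x_i)² + (y−y_i)² + z² = d_i² (stations at z=0).
Subtracting the A sphere from B and C: z² cancels, leaving linear equations in x and y:
376.2 x + 258.4 y = 31024.41
405.4 x − 95.2 y = 18599.58
Solving: x ≈ 55.202, y ≈ 39.697 km (keep extra digits for the depth step; rounded: 55.2, 39.7).
Then from the A sphere: z² = 201.10² − (x + 107.9)² − (y + 74.0)² with x = 55.202, y = 39.697, so z ≈ 30.198 ≈ 30.2 km.
Check against D (with the unrounded solution): distance 253.88 ≈ 253.88 km. ✓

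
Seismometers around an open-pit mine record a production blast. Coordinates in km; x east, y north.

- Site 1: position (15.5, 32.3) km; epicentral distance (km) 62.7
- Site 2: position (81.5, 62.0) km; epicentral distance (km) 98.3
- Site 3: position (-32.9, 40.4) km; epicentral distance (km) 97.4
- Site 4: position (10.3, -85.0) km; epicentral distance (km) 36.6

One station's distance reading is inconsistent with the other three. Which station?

Solve using three stations at a time. Using Site 1, Site 2, Site 3 (subtract circle equations pairwise → linear system) gives (x, y) ≈ (38.2, -26.4).
Distances from that point to each station vs reported:
  Site 1: calculated 63.0 vs reported 62.7 → residual 0.3 km
  Site 2: calculated 98.5 vs reported 98.3 → residual 0.2 km
  Site 3: calculated 97.6 vs reported 97.4 → residual 0.2 km
  Site 4: calculated 64.9 vs reported 36.6 → residual 28.3 km
Site 1, Site 2, Site 3 are mutually consistent (residuals ≈ 0); Site 4 is off by 28.3 km.

Site 4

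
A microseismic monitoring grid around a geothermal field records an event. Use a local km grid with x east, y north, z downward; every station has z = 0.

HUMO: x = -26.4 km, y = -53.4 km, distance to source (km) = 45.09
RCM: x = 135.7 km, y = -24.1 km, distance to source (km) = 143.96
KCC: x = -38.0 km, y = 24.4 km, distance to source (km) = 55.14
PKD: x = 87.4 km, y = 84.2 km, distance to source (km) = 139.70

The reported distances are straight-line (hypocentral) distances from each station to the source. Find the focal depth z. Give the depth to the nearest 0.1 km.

Each station gives a sphere (x−x_i)² + (y−y_i)² + z² = d_i² (stations at z=0).
Subtracting the HUMO sphere from RCM and KCC: z² cancels, leaving linear equations in x and y:
324.2 x + 58.6 y = -3244.59
-23.2 x + 155.6 y = -2516.47
Solving: x ≈ -6.899, y ≈ -17.201 km (keep extra digits for the depth step; rounded: -6.9, -17.2).
Then from the HUMO sphere: z² = 45.09² − (x + 26.4)² − (y + 53.4)² with x = -6.899, y = -17.201, so z ≈ 18.505 ≈ 18.5 km.
Check against PKD (with the unrounded solution): distance 139.70 ≈ 139.70 km. ✓

18.5 km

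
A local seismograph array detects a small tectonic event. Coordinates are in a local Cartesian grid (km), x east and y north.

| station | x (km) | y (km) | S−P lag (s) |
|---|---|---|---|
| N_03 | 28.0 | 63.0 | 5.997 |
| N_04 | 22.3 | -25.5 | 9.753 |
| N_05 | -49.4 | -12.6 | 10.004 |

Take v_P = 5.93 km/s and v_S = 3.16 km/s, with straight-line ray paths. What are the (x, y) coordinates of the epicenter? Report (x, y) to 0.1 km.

Distance from S−P lag: d = Δt · v_P v_S / (v_P − v_S) = Δt · (5.93·3.16)/(5.93−3.16) ≈ 6.7649·Δt.
So d_N_03 = 40.57, d_N_04 = 65.98, d_N_05 = 67.68 km.
Circle about each station: (x − 28.0)² + (y − 63.0)² = 40.57²; (x − 22.3)² + (y + 25.5)² = 65.98²; (x + 49.4)² + (y + 12.6)² = 67.68².
Subtracting pairs of circle equations eliminates x²+y² and gives linear equations (the radical axes):
-11.4 x − 177.0 y = -6312.90
-154.8 x − 151.2 y = -5088.54
Solving the 2×2 system: x ≈ -2.1, y ≈ 35.8 km.

x ≈ -2.1 km, y ≈ 35.8 km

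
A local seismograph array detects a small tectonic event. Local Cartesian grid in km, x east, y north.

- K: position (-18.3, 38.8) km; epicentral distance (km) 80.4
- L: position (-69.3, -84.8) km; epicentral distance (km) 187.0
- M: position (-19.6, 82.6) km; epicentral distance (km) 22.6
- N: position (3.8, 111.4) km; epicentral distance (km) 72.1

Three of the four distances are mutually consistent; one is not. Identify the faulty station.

Solve using three stations at a time. Using K, L, N (subtract circle equations pairwise → linear system) gives (x, y) ≈ (-68.1, 102.3).
Distances from that point to each station vs reported:
  K: calculated 80.8 vs reported 80.4 → residual 0.4 km
  L: calculated 187.2 vs reported 187.0 → residual 0.2 km
  M: calculated 52.4 vs reported 22.6 → residual 29.8 km
  N: calculated 72.5 vs reported 72.1 → residual 0.4 km
K, L, N are mutually consistent (residuals ≈ 0); M is off by 29.8 km.

M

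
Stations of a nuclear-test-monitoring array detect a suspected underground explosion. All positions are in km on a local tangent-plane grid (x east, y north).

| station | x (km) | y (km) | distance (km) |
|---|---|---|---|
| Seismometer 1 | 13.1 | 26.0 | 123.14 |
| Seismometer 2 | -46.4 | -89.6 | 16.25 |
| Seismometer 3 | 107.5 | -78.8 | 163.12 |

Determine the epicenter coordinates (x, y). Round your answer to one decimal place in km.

x ≈ -55.6 km, y ≈ -76.2 km

Circle about each station: (x − 13.1)² + (y − 26.0)² = 123.14²; (x + 46.4)² + (y + 89.6)² = 16.25²; (x − 107.5)² + (y + 78.8)² = 163.12².
Subtracting the Seismometer 1 equation from the Seismometer 2 and Seismometer 3 equations removes the quadratic terms:
-119.0 x − 231.2 y = 24232.91
188.8 x − 209.6 y = 5473.41
Solving the 2×2 system: x ≈ -55.6, y ≈ -76.2 km.
Check against Seismometer 1 (with the unrounded x, y): √((x − 13.1)²+(y − 26.0)²) = 123.14 ≈ 123.14 km. ✓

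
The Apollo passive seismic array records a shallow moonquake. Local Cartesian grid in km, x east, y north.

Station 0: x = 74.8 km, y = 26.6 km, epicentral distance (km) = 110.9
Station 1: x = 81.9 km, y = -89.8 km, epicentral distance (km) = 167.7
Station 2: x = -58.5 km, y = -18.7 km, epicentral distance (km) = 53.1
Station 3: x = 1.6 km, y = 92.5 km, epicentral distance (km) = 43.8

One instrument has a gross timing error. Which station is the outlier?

Solve using three stations at a time. Using Station 0, Station 1, Station 2 (subtract circle equations pairwise → linear system) gives (x, y) ≈ (-36.1, 29.4).
Distances from that point to each station vs reported:
  Station 0: calculated 110.9 vs reported 110.9 → residual 0.0 km
  Station 1: calculated 167.7 vs reported 167.7 → residual 0.0 km
  Station 2: calculated 53.1 vs reported 53.1 → residual 0.0 km
  Station 3: calculated 73.5 vs reported 43.8 → residual 29.7 km
Station 0, Station 1, Station 2 are mutually consistent (residuals ≈ 0); Station 3 is off by 29.7 km.

Station 3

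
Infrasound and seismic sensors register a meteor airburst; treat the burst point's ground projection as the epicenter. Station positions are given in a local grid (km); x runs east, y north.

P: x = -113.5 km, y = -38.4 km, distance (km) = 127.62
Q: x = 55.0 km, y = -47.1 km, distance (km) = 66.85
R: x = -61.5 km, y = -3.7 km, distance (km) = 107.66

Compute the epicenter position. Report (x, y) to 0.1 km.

Circle about each station: (x + 113.5)² + (y + 38.4)² = 127.62²; (x − 55.0)² + (y + 47.1)² = 66.85²; (x + 61.5)² + (y + 3.7)² = 107.66².
Subtracting pairs of circle equations eliminates x²+y² and gives linear equations (the radical axes):
337.0 x − 17.4 y = 2704.54
104.0 x + 69.4 y = -5864.68
Solving the 2×2 system: x ≈ 3.4, y ≈ -89.6 km.

x ≈ 3.4 km, y ≈ -89.6 km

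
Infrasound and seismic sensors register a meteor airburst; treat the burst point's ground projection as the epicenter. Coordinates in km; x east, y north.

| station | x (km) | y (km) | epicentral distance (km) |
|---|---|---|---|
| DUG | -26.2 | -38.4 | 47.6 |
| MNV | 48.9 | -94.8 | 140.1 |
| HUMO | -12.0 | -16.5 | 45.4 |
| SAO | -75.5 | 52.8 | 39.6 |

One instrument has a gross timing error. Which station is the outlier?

SAO

Solve using three stations at a time. Using DUG, MNV, HUMO (subtract circle equations pairwise → linear system) gives (x, y) ≈ (-54.2, -0.0).
Distances from that point to each station vs reported:
  DUG: calculated 47.5 vs reported 47.6 → residual 0.1 km
  MNV: calculated 140.1 vs reported 140.1 → residual 0.0 km
  HUMO: calculated 45.3 vs reported 45.4 → residual 0.1 km
  SAO: calculated 56.9 vs reported 39.6 → residual 17.3 km
DUG, MNV, HUMO are mutually consistent (residuals ≈ 0); SAO is off by 17.3 km.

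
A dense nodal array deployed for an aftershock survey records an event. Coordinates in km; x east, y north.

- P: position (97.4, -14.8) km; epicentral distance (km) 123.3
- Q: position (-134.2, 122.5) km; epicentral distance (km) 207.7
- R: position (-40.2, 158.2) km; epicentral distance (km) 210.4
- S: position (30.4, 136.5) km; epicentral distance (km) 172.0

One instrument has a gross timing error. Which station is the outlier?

Solve using three stations at a time. Using P, Q, R (subtract circle equations pairwise → linear system) gives (x, y) ≈ (-20.4, -51.3).
Distances from that point to each station vs reported:
  P: calculated 123.3 vs reported 123.3 → residual 0.0 km
  Q: calculated 207.7 vs reported 207.7 → residual 0.0 km
  R: calculated 210.4 vs reported 210.4 → residual 0.0 km
  S: calculated 194.5 vs reported 172.0 → residual 22.5 km
P, Q, R are mutually consistent (residuals ≈ 0); S is off by 22.5 km.

S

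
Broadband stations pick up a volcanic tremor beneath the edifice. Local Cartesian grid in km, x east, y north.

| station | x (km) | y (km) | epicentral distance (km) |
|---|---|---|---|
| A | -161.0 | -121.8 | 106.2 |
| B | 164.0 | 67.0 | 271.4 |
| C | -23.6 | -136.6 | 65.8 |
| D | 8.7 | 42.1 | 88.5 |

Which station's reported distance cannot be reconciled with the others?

Solve using three stations at a time. Using A, B, C (subtract circle equations pairwise → linear system) gives (x, y) ≈ (-62.1, -83.2).
Distances from that point to each station vs reported:
  A: calculated 106.2 vs reported 106.2 → residual 0.0 km
  B: calculated 271.4 vs reported 271.4 → residual 0.0 km
  C: calculated 65.8 vs reported 65.8 → residual 0.0 km
  D: calculated 143.9 vs reported 88.5 → residual 55.4 km
A, B, C are mutually consistent (residuals ≈ 0); D is off by 55.4 km.

D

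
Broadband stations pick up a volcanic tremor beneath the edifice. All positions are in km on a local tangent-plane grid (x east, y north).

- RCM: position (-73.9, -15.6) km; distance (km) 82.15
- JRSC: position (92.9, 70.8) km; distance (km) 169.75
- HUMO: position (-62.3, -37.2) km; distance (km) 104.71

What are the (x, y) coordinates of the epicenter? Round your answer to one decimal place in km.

x ≈ -76.8 km, y ≈ 66.5 km

Circle about each station: (x + 73.9)² + (y + 15.6)² = 82.15²; (x − 92.9)² + (y − 70.8)² = 169.75²; (x + 62.3)² + (y + 37.2)² = 104.71².
Subtracting pairs of circle equations eliminates x²+y² and gives linear equations (the radical axes):
333.6 x + 172.8 y = -14127.96
23.2 x − 43.2 y = -4655.00
Solving the 2×2 system: x ≈ -76.8, y ≈ 66.5 km.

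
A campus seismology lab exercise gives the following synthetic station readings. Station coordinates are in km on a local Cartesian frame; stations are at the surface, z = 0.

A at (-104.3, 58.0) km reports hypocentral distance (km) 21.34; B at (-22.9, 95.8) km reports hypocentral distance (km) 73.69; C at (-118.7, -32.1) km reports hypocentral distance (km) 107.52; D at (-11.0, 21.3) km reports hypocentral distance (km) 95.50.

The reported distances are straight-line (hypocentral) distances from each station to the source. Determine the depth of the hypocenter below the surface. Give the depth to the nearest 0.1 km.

depth ≈ 10.7 km

Each station gives a sphere (x−x_i)² + (y−y_i)² + z² = d_i² (stations at z=0).
Subtracting the A sphere from B and C: z² cancels, leaving linear equations in x and y:
162.8 x + 75.6 y = -9515.26
-28.8 x − 180.2 y = -10227.54
Solving: x ≈ -91.602, y ≈ 71.397 km (keep extra digits for the depth step; rounded: -91.6, 71.4).
Then from the A sphere: z² = 21.34² − (x + 104.3)² − (y − 58.0)² with x = -91.602, y = 71.397, so z ≈ 10.709 ≈ 10.7 km.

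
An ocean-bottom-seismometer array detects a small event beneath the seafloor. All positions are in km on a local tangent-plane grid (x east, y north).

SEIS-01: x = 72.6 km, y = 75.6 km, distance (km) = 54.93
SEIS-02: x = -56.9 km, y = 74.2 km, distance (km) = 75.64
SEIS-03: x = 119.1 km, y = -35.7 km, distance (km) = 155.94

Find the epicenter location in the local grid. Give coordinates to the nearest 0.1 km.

Circle about each station: (x − 72.6)² + (y − 75.6)² = 54.93²; (x + 56.9)² + (y − 74.2)² = 75.64²; (x − 119.1)² + (y + 35.7)² = 155.94².
Subtracting pairs of circle equations eliminates x²+y² and gives linear equations (the radical axes):
-259.0 x − 2.8 y = -4946.97
93.0 x − 222.6 y = -16826.80
Solving the 2×2 system: x ≈ 18.2, y ≈ 83.2 km.
Check against SEIS-01 (with the unrounded x, y): √((x − 72.6)²+(y − 75.6)²) = 54.93 ≈ 54.93 km. ✓

x ≈ 18.2 km, y ≈ 83.2 km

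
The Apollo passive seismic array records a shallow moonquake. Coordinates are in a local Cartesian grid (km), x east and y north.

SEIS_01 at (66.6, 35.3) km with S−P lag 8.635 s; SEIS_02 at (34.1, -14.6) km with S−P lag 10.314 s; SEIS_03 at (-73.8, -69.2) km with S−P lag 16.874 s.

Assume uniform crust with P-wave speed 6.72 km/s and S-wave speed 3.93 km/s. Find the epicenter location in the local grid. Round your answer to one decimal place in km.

Distance from S−P lag: d = Δt · v_P v_S / (v_P − v_S) = Δt · (6.72·3.93)/(6.72−3.93) ≈ 9.4658·Δt.
So d_SEIS_01 = 81.74, d_SEIS_02 = 97.63, d_SEIS_03 = 159.73 km.
Circle about each station: (x − 66.6)² + (y − 35.3)² = 81.74²; (x − 34.1)² + (y + 14.6)² = 97.63²; (x + 73.8)² + (y + 69.2)² = 159.73².
Subtracting the SEIS_01 equation from the SEIS_02 and SEIS_03 equations removes the quadratic terms:
-65.0 x − 99.8 y = -7155.87
-280.8 x − 209.0 y = -14278.82
Solving the 2×2 system: x ≈ -4.9, y ≈ 74.9 km.

x ≈ -4.9 km, y ≈ 74.9 km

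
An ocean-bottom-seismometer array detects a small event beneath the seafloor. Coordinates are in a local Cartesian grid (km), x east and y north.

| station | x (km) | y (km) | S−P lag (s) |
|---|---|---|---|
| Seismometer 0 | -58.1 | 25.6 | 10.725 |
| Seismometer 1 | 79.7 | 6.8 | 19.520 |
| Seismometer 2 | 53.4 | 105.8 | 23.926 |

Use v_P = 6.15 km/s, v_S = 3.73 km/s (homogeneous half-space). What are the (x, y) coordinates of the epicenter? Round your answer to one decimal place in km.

Distance from S−P lag: d = Δt · v_P v_S / (v_P − v_S) = Δt · (6.15·3.73)/(6.15−3.73) ≈ 9.4791·Δt.
So d_Seismometer 0 = 101.66, d_Seismometer 1 = 185.03, d_Seismometer 2 = 226.80 km.
Circle about each station: (x + 58.1)² + (y − 25.6)² = 101.66²; (x − 79.7)² + (y − 6.8)² = 185.03²; (x − 53.4)² + (y − 105.8)² = 226.80².
Subtracting pairs of circle equations eliminates x²+y² and gives linear equations (the radical axes):
275.6 x − 37.6 y = -21533.99
223.0 x + 160.4 y = -31089.25
Solving the 2×2 system: x ≈ -87.9, y ≈ -71.6 km.
Check against Seismometer 0 (with the unrounded x, y): √((x + 58.1)²+(y − 25.6)²) = 101.68 ≈ 101.66 km. ✓

x ≈ -87.9 km, y ≈ -71.6 km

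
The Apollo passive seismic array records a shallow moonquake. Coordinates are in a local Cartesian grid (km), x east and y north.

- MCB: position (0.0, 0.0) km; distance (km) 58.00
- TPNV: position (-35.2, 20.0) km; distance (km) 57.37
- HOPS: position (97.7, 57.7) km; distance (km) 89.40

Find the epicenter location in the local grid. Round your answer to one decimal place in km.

Circle about each station: x² + y² = 58.00²; (x + 35.2)² + (y − 20.0)² = 57.37²; (x − 97.7)² + (y − 57.7)² = 89.40².
Subtracting pairs of circle equations eliminates x²+y² and gives linear equations (the radical axes):
-70.4 x + 40.0 y = 1711.72
195.4 x + 115.4 y = 8246.22
Solving the 2×2 system: x ≈ 8.3, y ≈ 57.4 km.
Check against MCB (with the unrounded x, y): √(x²+y²) = 58.00 ≈ 58.00 km. ✓

x ≈ 8.3 km, y ≈ 57.4 km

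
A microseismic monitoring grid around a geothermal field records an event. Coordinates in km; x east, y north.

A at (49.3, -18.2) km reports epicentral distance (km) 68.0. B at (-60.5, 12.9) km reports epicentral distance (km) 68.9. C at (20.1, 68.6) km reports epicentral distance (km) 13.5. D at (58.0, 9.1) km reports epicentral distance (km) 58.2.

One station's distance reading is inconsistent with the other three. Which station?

C

Solve using three stations at a time. Using A, B, D (subtract circle equations pairwise → linear system) gives (x, y) ≈ (5.2, 33.5).
Distances from that point to each station vs reported:
  A: calculated 68.0 vs reported 68.0 → residual 0.0 km
  B: calculated 68.9 vs reported 68.9 → residual 0.0 km
  C: calculated 38.1 vs reported 13.5 → residual 24.6 km
  D: calculated 58.2 vs reported 58.2 → residual 0.0 km
A, B, D are mutually consistent (residuals ≈ 0); C is off by 24.6 km.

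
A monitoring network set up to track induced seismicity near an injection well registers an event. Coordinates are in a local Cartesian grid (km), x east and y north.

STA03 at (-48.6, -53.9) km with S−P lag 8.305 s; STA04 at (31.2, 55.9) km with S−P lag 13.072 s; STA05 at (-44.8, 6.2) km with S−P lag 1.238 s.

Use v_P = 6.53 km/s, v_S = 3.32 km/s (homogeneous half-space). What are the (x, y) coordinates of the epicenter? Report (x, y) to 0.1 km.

-38.1 km east, 1.2 km north

Distance from S−P lag: d = Δt · v_P v_S / (v_P − v_S) = Δt · (6.53·3.32)/(6.53−3.32) ≈ 6.7538·Δt.
So d_STA03 = 56.09, d_STA04 = 88.29, d_STA05 = 8.36 km.
Circle about each station: (x + 48.6)² + (y + 53.9)² = 56.09²; (x − 31.2)² + (y − 55.9)² = 88.29²; (x + 44.8)² + (y − 6.2)² = 8.36².
Subtracting the STA03 equation from the STA04 and STA05 equations removes the quadratic terms:
159.6 x + 219.6 y = -5817.96
7.6 x + 120.2 y = -145.49
Solving the 2×2 system: x ≈ -38.1, y ≈ 1.2 km.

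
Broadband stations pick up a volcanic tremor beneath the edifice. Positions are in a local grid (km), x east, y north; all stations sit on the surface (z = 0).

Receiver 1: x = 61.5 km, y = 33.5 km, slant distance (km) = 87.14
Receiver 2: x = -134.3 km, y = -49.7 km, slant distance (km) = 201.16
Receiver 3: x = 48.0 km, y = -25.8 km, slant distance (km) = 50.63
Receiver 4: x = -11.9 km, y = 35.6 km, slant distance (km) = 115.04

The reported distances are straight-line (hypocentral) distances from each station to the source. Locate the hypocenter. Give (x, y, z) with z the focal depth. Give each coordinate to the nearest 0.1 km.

Each station gives a sphere (x−x_i)² + (y−y_i)² + z² = d_i² (stations at z=0).
Subtracting the Receiver 1 sphere from Receiver 2 and Receiver 3: z² cancels, leaving linear equations in x and y:
-391.6 x − 166.4 y = -17269.89
-27.0 x − 118.6 y = 3095.12
Solving: x ≈ 61.101, y ≈ -40.007 km (keep extra digits for the depth step; rounded: 61.1, -40.0).
Then from the Receiver 1 sphere: z² = 87.14² − (x − 61.5)² − (y − 33.5)² with x = 61.101, y = -40.007, so z ≈ 46.797 ≈ 46.8 km.
Check against Receiver 4 (with the unrounded solution): distance 115.05 ≈ 115.04 km. ✓

x ≈ 61.1 km, y ≈ -40.0 km, depth ≈ 46.8 km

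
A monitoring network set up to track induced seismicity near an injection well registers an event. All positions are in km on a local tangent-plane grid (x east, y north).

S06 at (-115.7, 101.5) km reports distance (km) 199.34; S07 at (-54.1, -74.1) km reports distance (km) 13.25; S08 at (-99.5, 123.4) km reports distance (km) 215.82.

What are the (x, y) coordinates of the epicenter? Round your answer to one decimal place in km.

x ≈ -49.7 km, y ≈ -86.6 km

Circle about each station: (x + 115.7)² + (y − 101.5)² = 199.34²; (x + 54.1)² + (y + 74.1)² = 13.25²; (x + 99.5)² + (y − 123.4)² = 215.82².
Subtracting pairs of circle equations eliminates x²+y² and gives linear equations (the radical axes):
123.2 x − 351.2 y = 24289.75
32.4 x + 43.8 y = -5402.77
Solving the 2×2 system: x ≈ -49.7, y ≈ -86.6 km.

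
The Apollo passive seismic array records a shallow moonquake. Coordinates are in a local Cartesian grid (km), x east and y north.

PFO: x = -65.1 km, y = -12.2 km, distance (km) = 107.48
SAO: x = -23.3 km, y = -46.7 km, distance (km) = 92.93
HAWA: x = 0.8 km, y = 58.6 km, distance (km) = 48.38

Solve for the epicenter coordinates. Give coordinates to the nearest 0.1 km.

35.7 km east, 25.1 km north

Circle about each station: (x + 65.1)² + (y + 12.2)² = 107.48²; (x + 23.3)² + (y + 46.7)² = 92.93²; (x − 0.8)² + (y − 58.6)² = 48.38².
Subtracting the PFO equation from the SAO and HAWA equations removes the quadratic terms:
83.6 x − 69.0 y = 1252.90
131.8 x + 141.6 y = 8259.08
Solving the 2×2 system: x ≈ 35.7, y ≈ 25.1 km.
Check against PFO (with the unrounded x, y): √((x + 65.1)²+(y + 12.2)²) = 107.48 ≈ 107.48 km. ✓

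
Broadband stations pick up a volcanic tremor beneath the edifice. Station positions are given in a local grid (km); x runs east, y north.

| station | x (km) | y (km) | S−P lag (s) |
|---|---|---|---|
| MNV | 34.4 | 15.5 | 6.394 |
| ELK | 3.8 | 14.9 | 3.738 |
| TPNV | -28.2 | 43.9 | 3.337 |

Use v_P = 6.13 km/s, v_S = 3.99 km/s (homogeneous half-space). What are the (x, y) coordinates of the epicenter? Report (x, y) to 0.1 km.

-38.2 km east, 7.1 km north

Distance from S−P lag: d = Δt · v_P v_S / (v_P − v_S) = Δt · (6.13·3.99)/(6.13−3.99) ≈ 11.4293·Δt.
So d_MNV = 73.08, d_ELK = 42.72, d_TPNV = 38.14 km.
Circle about each station: (x − 34.4)² + (y − 15.5)² = 73.08²; (x − 3.8)² + (y − 14.9)² = 42.72²; (x + 28.2)² + (y − 43.9)² = 38.14².
Subtracting the MNV equation from the ELK and TPNV equations removes the quadratic terms:
-61.2 x − 1.2 y = 2328.53
-125.2 x + 56.8 y = 5184.87
Solving the 2×2 system: x ≈ -38.2, y ≈ 7.1 km.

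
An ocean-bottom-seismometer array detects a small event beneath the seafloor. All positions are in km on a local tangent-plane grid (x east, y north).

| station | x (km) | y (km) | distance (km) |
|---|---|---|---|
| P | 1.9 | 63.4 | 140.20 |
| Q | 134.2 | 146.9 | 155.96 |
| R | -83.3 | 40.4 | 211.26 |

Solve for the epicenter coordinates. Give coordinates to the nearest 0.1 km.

Circle about each station: (x − 1.9)² + (y − 63.4)² = 140.20²; (x − 134.2)² + (y − 146.9)² = 155.96²; (x + 83.3)² + (y − 40.4)² = 211.26².
Subtracting the P equation from the Q and R equations removes the quadratic terms:
264.6 x + 167.0 y = 30898.60
-170.4 x − 46.0 y = -20426.87
Solving the 2×2 system: x ≈ 122.2, y ≈ -8.6 km.
Check against P (with the unrounded x, y): √((x − 1.9)²+(y − 63.4)²) = 140.19 ≈ 140.20 km. ✓

x ≈ 122.2 km, y ≈ -8.6 km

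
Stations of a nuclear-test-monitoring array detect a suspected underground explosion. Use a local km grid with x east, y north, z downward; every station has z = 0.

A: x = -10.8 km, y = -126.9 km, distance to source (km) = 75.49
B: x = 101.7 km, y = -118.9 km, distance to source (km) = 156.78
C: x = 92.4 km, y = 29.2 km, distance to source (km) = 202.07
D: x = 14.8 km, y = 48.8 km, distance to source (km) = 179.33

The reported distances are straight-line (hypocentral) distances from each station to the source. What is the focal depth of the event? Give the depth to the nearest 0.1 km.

depth ≈ 67.3 km

Each station gives a sphere (x−x_i)² + (y−y_i)² + z² = d_i² (stations at z=0).
Subtracting the A sphere from B and C: z² cancels, leaving linear equations in x and y:
225.0 x + 16.0 y = -10621.38
206.4 x + 312.2 y = -41963.39
Solving: x ≈ -39.505, y ≈ -108.294 km (keep extra digits for the depth step; rounded: -39.5, -108.3).
Then from the A sphere: z² = 75.49² − (x + 10.8)² − (y + 126.9)² with x = -39.505, y = -108.294, so z ≈ 67.295 ≈ 67.3 km.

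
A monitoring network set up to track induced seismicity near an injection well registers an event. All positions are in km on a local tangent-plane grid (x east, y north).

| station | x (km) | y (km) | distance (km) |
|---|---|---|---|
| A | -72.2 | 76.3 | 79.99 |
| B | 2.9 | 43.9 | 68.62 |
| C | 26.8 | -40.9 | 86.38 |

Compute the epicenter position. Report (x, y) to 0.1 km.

(-49.5, -0.4)

Circle about each station: (x + 72.2)² + (y − 76.3)² = 79.99²; (x − 2.9)² + (y − 43.9)² = 68.62²; (x − 26.8)² + (y + 40.9)² = 86.38².
Subtracting the A equation from the B and C equations removes the quadratic terms:
150.2 x − 64.8 y = -7409.21
198.0 x − 234.4 y = -9706.58
Solving the 2×2 system: x ≈ -49.5, y ≈ -0.4 km.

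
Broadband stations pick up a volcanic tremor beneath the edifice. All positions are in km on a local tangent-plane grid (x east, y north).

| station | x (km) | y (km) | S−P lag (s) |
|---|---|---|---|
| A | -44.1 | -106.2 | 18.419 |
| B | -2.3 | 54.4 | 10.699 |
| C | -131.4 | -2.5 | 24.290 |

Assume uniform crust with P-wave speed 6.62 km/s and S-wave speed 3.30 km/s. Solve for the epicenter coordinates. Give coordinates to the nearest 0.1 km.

x ≈ 28.3 km, y ≈ -9.0 km

Distance from S−P lag: d = Δt · v_P v_S / (v_P − v_S) = Δt · (6.62·3.30)/(6.62−3.30) ≈ 6.5801·Δt.
So d_A = 121.20, d_B = 70.40, d_C = 159.83 km.
Circle about each station: (x + 44.1)² + (y + 106.2)² = 121.20²; (x + 2.3)² + (y − 54.4)² = 70.40²; (x + 131.4)² + (y + 2.5)² = 159.83².
Subtracting pairs of circle equations eliminates x²+y² and gives linear equations (the radical axes):
83.6 x + 321.2 y = -525.32
-174.6 x + 207.4 y = -6807.23
Solving the 2×2 system: x ≈ 28.3, y ≈ -9.0 km.
Check against A (with the unrounded x, y): √((x + 44.1)²+(y + 106.2)²) = 121.20 ≈ 121.20 km. ✓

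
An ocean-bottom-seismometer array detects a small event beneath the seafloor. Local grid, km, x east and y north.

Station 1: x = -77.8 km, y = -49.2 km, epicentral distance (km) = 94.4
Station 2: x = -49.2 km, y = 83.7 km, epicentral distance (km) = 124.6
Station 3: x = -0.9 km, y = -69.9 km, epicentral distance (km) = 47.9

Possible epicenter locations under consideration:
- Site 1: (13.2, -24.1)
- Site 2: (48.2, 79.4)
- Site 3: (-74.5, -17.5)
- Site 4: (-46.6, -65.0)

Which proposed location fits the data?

For each candidate, compare |candidate − station| to the reported distance:
Site 1: residuals Station 1 0.0, Station 2 0.0, Station 3 0.0 → max 0.0 km
Site 2: residuals Station 1 85.6, Station 2 27.1, Station 3 109.3 → max 109.3 km
Site 3: residuals Station 1 62.5, Station 2 20.3, Station 3 42.4 → max 62.5 km
Site 4: residuals Station 1 59.4, Station 2 24.1, Station 3 1.9 → max 59.4 km
Only Site 1 has all residuals ≈ 0.

Site 1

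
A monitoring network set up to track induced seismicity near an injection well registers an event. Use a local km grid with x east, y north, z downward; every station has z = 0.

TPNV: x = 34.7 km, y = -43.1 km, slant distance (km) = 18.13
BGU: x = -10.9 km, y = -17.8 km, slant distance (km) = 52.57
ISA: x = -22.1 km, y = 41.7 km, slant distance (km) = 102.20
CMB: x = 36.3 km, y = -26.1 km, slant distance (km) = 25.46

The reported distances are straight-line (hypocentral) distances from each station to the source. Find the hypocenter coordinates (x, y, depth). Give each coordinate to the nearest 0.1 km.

(31.3, -43.6, 17.8)

Each station gives a sphere (x−x_i)² + (y−y_i)² + z² = d_i² (stations at z=0).
Subtracting the TPNV sphere from BGU and ISA: z² cancels, leaving linear equations in x and y:
-91.2 x + 50.6 y = -5060.96
-113.6 x + 169.6 y = -10950.54
Solving: x ≈ 31.303, y ≈ -43.600 km (keep extra digits for the depth step; rounded: 31.3, -43.6).
Then from the TPNV sphere: z² = 18.13² − (x − 34.7)² − (y + 43.1)² with x = 31.303, y = -43.600, so z ≈ 17.802 ≈ 17.8 km.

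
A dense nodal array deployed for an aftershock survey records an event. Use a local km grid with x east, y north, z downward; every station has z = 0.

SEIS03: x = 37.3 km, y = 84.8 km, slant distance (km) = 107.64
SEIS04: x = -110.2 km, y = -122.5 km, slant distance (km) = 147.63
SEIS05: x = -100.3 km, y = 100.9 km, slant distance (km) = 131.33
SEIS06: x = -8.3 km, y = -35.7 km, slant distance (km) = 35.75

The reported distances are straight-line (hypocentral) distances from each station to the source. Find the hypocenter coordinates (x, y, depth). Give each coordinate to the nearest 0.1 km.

x ≈ -22.3 km, y ≈ -4.3 km, depth ≈ 9.8 km

Each station gives a sphere (x−x_i)² + (y−y_i)² + z² = d_i² (stations at z=0).
Subtracting the SEIS03 sphere from SEIS04 and SEIS05: z² cancels, leaving linear equations in x and y:
-295.0 x − 414.6 y = 8359.71
-275.2 x + 32.2 y = 5997.37
Solving: x ≈ -22.296, y ≈ -4.299 km (keep extra digits for the depth step; rounded: -22.3, -4.3).
Then from the SEIS03 sphere: z² = 107.64² − (x − 37.3)² − (y − 84.8)² with x = -22.296, y = -4.299, so z ≈ 9.801 ≈ 9.8 km.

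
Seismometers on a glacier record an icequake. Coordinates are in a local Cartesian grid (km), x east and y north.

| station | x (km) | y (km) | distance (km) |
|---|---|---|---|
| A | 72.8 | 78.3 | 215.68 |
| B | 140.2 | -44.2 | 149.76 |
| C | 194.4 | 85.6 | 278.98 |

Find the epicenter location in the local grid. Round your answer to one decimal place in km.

17.6 km east, -130.2 km north

Circle about each station: (x − 72.8)² + (y − 78.3)² = 215.68²; (x − 140.2)² + (y + 44.2)² = 149.76²; (x − 194.4)² + (y − 85.6)² = 278.98².
Subtracting pairs of circle equations eliminates x²+y² and gives linear equations (the radical axes):
134.8 x − 245.0 y = 34268.75
243.2 x + 14.6 y = 2376.01
Solving the 2×2 system: x ≈ 17.6, y ≈ -130.2 km.
Check against A (with the unrounded x, y): √((x − 72.8)²+(y − 78.3)²) = 215.68 ≈ 215.68 km. ✓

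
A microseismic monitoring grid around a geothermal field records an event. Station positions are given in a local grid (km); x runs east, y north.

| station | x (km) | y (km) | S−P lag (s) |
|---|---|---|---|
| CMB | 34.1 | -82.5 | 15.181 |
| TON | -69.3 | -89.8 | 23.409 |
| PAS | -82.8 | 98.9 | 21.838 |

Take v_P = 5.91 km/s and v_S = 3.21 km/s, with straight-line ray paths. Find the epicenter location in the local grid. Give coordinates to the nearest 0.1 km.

(50.5, 22.9)

Distance from S−P lag: d = Δt · v_P v_S / (v_P − v_S) = Δt · (5.91·3.21)/(5.91−3.21) ≈ 7.0263·Δt.
So d_CMB = 106.67, d_TON = 164.48, d_PAS = 153.44 km.
Circle about each station: (x − 34.1)² + (y + 82.5)² = 106.67²; (x + 69.3)² + (y + 89.8)² = 164.48²; (x + 82.8)² + (y − 98.9)² = 153.44².
Subtracting the CMB equation from the TON and PAS equations removes the quadratic terms:
-206.8 x − 14.6 y = -10777.71
-233.8 x + 362.8 y = -3497.35
Solving the 2×2 system: x ≈ 50.5, y ≈ 22.9 km.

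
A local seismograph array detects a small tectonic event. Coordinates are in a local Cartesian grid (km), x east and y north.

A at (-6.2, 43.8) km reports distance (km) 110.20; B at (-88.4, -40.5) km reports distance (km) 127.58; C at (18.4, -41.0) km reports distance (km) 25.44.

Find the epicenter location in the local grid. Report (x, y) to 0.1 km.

(38.1, -57.1)

Circle about each station: (x + 6.2)² + (y − 43.8)² = 110.20²; (x + 88.4)² + (y + 40.5)² = 127.58²; (x − 18.4)² + (y + 41.0)² = 25.44².
Subtracting the A equation from the B and C equations removes the quadratic terms:
-164.4 x − 168.6 y = 3365.31
49.2 x − 169.6 y = 11559.53
Solving the 2×2 system: x ≈ 38.1, y ≈ -57.1 km.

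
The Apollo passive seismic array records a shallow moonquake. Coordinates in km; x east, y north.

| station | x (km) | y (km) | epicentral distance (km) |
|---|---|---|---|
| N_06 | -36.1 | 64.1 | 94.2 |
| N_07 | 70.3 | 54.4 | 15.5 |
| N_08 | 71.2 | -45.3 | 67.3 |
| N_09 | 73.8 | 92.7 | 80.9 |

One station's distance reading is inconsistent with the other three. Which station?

N_07

Solve using three stations at a time. Using N_06, N_08, N_09 (subtract circle equations pairwise → linear system) gives (x, y) ≈ (45.4, 16.9).
Distances from that point to each station vs reported:
  N_06: calculated 94.2 vs reported 94.2 → residual 0.0 km
  N_07: calculated 45.0 vs reported 15.5 → residual 29.5 km
  N_08: calculated 67.3 vs reported 67.3 → residual 0.0 km
  N_09: calculated 80.9 vs reported 80.9 → residual 0.0 km
N_06, N_08, N_09 are mutually consistent (residuals ≈ 0); N_07 is off by 29.5 km.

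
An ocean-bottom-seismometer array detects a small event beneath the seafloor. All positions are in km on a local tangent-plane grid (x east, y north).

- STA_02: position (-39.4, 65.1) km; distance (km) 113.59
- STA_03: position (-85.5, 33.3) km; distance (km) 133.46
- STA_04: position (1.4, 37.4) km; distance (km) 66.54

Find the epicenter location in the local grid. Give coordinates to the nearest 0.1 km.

37.5 km east, -18.5 km north

Circle about each station: (x + 39.4)² + (y − 65.1)² = 113.59²; (x + 85.5)² + (y − 33.3)² = 133.46²; (x − 1.4)² + (y − 37.4)² = 66.54².
Subtracting the STA_02 equation from the STA_03 and STA_04 equations removes the quadratic terms:
-92.2 x − 63.6 y = -2280.11
81.6 x − 55.4 y = 4085.47
Solving the 2×2 system: x ≈ 37.5, y ≈ -18.5 km.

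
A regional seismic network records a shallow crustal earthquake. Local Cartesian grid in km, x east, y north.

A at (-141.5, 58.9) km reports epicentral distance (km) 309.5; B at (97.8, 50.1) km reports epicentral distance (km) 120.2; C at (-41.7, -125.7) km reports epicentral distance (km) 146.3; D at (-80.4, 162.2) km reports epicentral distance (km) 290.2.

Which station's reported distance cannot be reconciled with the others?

Solve using three stations at a time. Using B, C, D (subtract circle equations pairwise → linear system) gives (x, y) ≈ (93.6, -70.0).
Distances from that point to each station vs reported:
  A: calculated 268.2 vs reported 309.5 → residual 41.3 km
  B: calculated 120.2 vs reported 120.2 → residual 0.0 km
  C: calculated 146.3 vs reported 146.3 → residual 0.0 km
  D: calculated 290.2 vs reported 290.2 → residual 0.0 km
B, C, D are mutually consistent (residuals ≈ 0); A is off by 41.3 km.

A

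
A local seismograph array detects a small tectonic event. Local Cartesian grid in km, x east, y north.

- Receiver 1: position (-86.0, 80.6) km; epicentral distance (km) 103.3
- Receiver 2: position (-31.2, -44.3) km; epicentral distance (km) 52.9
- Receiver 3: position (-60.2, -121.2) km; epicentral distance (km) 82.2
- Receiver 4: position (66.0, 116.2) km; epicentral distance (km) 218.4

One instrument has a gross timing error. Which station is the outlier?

Receiver 1

Solve using three stations at a time. Using Receiver 2, Receiver 3, Receiver 4 (subtract circle equations pairwise → linear system) gives (x, y) ≈ (-83.8, -42.7).
Distances from that point to each station vs reported:
  Receiver 1: calculated 123.3 vs reported 103.3 → residual 20.0 km
  Receiver 2: calculated 52.6 vs reported 52.9 → residual 0.3 km
  Receiver 3: calculated 82.0 vs reported 82.2 → residual 0.2 km
  Receiver 4: calculated 218.3 vs reported 218.4 → residual 0.1 km
Receiver 2, Receiver 3, Receiver 4 are mutually consistent (residuals ≈ 0); Receiver 1 is off by 20.0 km.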